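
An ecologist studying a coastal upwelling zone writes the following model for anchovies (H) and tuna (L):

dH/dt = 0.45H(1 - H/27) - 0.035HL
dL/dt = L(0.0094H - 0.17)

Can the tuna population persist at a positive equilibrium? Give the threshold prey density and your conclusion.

The predator equation gives dL/dt > 0 only when H > 0.17/0.0094 = 18.1.
Without the predator, H → K = 27. Since 27 > 18.1, the predator can invade and persist.

Threshold H = 18.1; K > 18.1, so yes, the predator persists.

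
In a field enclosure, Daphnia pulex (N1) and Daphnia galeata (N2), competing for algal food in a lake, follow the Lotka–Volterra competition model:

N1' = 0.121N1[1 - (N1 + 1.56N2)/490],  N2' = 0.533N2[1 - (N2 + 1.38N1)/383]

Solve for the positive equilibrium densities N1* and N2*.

N1* ≈ 93.2, N2* ≈ 254

Setting both brackets to zero gives the nullclines N1 + 1.56N2 = 490 and 1.38N1 + N2 = 383.
Substituting N2 = 383 - 1.38N1 into the first: N1(1 - 1.56·1.38) = 490 - 1.56·383.
So N1* = -107/-1.15 = 93.2, and then N2* = 383 - 1.38·93.2 = 254.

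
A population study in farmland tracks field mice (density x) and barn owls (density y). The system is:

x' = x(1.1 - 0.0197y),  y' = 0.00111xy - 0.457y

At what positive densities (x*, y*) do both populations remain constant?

Set dy/dt = 0 with y > 0: 0.00111x - 0.457 = 0, so x* = 0.457/0.00111 = 412.
Set dx/dt = 0 with x > 0: 1.1 - 0.0197y = 0, so y* = 1.1/0.0197 = 55.8.

x* ≈ 412, y* ≈ 55.8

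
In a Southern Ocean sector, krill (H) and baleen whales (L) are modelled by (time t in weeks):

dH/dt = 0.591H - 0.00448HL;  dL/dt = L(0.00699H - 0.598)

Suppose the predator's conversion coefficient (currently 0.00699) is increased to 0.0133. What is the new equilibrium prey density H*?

H* ≈ 45

At the interior fixed point, setting dL/dt = 0 with L > 0 fixes H* = (predator death rate)/(HL coefficient) — independent of the other coefficients.
With the change, H* = 0.598/0.0133 = 45; it falls from 85.6.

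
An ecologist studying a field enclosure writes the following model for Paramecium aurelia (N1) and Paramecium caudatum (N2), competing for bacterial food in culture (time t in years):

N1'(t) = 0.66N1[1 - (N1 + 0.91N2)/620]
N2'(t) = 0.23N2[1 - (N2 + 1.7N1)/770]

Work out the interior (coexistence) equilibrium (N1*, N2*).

Setting both brackets to zero gives the nullclines N1 + 0.91N2 = 620 and 1.7N1 + N2 = 770.
Substituting N2 = 770 - 1.7N1 into the first: N1(1 - 0.91·1.7) = 620 - 0.91·770.
So N1* = -80.7/-0.547 = 148, and then N2* = 770 - 1.7·148 = 519.

N1* ≈ 148, N2* ≈ 519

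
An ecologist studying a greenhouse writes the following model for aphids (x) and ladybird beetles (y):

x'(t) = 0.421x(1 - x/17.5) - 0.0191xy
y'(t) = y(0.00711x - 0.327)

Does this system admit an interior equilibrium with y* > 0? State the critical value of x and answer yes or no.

The predator equation gives dy/dt > 0 only when x > 0.327/0.00711 = 46.
Without the predator, x → K = 17.5. Since 17.5 < 46, the predator cannot invade.

Threshold x = 46; K < 46, so no, the predator goes extinct.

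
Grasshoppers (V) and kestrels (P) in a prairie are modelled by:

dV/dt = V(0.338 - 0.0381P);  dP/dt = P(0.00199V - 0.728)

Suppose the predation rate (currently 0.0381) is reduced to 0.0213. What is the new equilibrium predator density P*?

At the interior fixed point, setting dV/dt = 0 with V > 0 fixes P* = (prey growth rate)/(VP coefficient) — independent of the other coefficients.
With the change, P* = 0.338/0.0213 = 15.9; it rises from 8.87.

P* ≈ 15.9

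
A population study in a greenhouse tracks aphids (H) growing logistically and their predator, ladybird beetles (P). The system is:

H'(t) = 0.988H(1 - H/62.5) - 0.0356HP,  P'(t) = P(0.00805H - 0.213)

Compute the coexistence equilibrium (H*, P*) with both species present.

From dP/dt = 0 with P > 0: 0.00805H* = 0.213, so H* = 26.5.
Substitute into dH/dt = 0: 0.988(1 - 26.5/62.5) = 0.0356P*.
The bracket is 0.577, giving P* = 0.57/0.0356 = 16.

H* ≈ 26.5, P* ≈ 16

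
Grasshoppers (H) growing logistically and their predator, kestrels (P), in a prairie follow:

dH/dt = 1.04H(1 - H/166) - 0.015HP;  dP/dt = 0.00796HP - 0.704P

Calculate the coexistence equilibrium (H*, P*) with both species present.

From dP/dt = 0 with P > 0: 0.00796H* = 0.704, so H* = 88.4.
Substitute into dH/dt = 0: 1.04(1 - 88.4/166) = 0.015P*.
The bracket is 0.467, giving P* = 0.486/0.015 = 32.4.

H* ≈ 88.4, P* ≈ 32.4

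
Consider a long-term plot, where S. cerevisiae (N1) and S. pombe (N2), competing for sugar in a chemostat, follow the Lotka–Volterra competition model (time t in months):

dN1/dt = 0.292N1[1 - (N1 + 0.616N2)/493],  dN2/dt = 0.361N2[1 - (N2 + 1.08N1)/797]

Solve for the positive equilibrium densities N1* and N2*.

N1* ≈ 6.12, N2* ≈ 790

Setting both brackets to zero gives the nullclines N1 + 0.616N2 = 493 and 1.08N1 + N2 = 797.
Substituting N2 = 797 - 1.08N1 into the first: N1(1 - 0.616·1.08) = 493 - 0.616·797.
So N1* = 2.05/0.335 = 6.12, and then N2* = 797 - 1.08·6.12 = 790.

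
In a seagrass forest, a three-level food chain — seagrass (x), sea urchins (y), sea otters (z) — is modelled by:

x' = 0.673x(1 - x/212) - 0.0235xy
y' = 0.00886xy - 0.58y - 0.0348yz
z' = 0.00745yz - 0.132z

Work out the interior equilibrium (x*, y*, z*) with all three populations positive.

x* ≈ 80.8, y* ≈ 17.7, z* ≈ 3.91

From dz/dt = 0: 0.00745y* = 0.132, so y* = 17.7.
From dx/dt = 0: 0.673(1 - x*/212) = 0.0235·17.7, giving x* = 212·(1 - 0.619) = 80.8.
From dy/dt = 0: 0.00886·80.8 - 0.58 = 0.0348z*, so z* = 0.136/0.0348 = 3.91.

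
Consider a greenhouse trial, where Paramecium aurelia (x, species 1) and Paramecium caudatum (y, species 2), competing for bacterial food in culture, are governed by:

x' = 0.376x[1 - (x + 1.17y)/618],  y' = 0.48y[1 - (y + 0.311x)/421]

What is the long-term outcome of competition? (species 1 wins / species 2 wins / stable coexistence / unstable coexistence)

Compare the nullcline intercepts: K1/α12 = 618/1.17 = 528 > K2 = 421; K2/α21 = 421/0.311 = 1350 > K1 = 618.
Since both inequalities hold, each species can invade when rare, so the interior equilibrium is stable.

stable coexistence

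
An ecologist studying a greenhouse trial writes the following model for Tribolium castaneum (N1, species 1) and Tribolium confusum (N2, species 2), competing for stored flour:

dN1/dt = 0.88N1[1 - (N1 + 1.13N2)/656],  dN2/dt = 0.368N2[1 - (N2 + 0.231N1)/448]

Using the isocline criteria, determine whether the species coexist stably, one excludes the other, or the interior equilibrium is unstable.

Compare the nullcline intercepts: K1/α12 = 656/1.13 = 581 > K2 = 448; K2/α21 = 448/0.231 = 1940 > K1 = 656.
Since both inequalities hold, each species can invade when rare, so the interior equilibrium is stable.

stable coexistence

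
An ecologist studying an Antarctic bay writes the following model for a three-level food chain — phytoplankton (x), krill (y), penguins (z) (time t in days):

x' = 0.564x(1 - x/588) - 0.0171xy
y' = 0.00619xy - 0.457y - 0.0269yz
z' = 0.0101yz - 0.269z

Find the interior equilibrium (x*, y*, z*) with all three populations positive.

x* ≈ 113, y* ≈ 26.6, z* ≈ 9.06

From dz/dt = 0: 0.0101y* = 0.269, so y* = 26.6.
From dx/dt = 0: 0.564(1 - x*/588) = 0.0171·26.6, giving x* = 588·(1 - 0.808) = 113.
From dy/dt = 0: 0.00619·113 - 0.457 = 0.0269z*, so z* = 0.244/0.0269 = 9.06.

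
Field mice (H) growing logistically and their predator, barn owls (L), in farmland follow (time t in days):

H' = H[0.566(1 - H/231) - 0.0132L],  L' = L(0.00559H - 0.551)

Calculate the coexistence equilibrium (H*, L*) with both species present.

From dL/dt = 0 with L > 0: 0.00559H* = 0.551, so H* = 98.6.
Substitute into dH/dt = 0: 0.566(1 - 98.6/231) = 0.0132L*.
The bracket is 0.573, giving L* = 0.324/0.0132 = 24.6.

H* ≈ 98.6, L* ≈ 24.6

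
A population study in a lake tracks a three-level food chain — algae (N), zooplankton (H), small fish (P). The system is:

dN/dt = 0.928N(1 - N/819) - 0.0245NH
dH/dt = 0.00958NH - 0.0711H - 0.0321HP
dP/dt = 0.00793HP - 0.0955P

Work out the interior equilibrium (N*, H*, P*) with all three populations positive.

N* ≈ 559, H* ≈ 12, P* ≈ 164

From dP/dt = 0: 0.00793H* = 0.0955, so H* = 12.
From dN/dt = 0: 0.928(1 - N*/819) = 0.0245·12, giving N* = 819·(1 - 0.318) = 559.
From dH/dt = 0: 0.00958·559 - 0.0711 = 0.0321P*, so P* = 5.28/0.0321 = 164.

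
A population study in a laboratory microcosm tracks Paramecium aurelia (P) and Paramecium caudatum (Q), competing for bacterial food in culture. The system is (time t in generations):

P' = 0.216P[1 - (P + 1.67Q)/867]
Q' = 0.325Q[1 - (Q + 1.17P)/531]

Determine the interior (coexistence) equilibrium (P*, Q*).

P* ≈ 20.7, Q* ≈ 507

Setting both brackets to zero gives the nullclines P + 1.67Q = 867 and 1.17P + Q = 531.
Substituting Q = 531 - 1.17P into the first: P(1 - 1.67·1.17) = 867 - 1.67·531.
So P* = -19.8/-0.954 = 20.7, and then Q* = 531 - 1.17·20.7 = 507.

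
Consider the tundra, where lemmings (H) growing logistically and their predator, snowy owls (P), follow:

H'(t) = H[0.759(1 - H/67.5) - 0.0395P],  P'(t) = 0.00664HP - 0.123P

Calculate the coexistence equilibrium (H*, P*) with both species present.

H* ≈ 18.5, P* ≈ 13.9

From dP/dt = 0 with P > 0: 0.00664H* = 0.123, so H* = 18.5.
Substitute into dH/dt = 0: 0.759(1 - 18.5/67.5) = 0.0395P*.
The bracket is 0.726, giving P* = 0.551/0.0395 = 13.9.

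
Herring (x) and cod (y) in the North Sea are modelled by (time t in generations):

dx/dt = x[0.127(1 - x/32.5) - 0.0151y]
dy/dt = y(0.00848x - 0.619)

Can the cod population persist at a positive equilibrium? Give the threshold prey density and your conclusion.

Threshold x = 73; K < 73, so no, the predator goes extinct.

The predator equation gives dy/dt > 0 only when x > 0.619/0.00848 = 73.
Without the predator, x → K = 32.5. Since 32.5 < 73, the predator cannot invade.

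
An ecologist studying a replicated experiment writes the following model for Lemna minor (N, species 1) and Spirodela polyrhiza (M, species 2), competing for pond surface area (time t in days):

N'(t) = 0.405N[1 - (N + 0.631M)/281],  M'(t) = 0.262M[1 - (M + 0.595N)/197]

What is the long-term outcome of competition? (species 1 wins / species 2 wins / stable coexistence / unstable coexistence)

Compare the nullcline intercepts: K1/α12 = 281/0.631 = 445 > K2 = 197; K2/α21 = 197/0.595 = 331 > K1 = 281.
Since both inequalities hold, each species can invade when rare, so the interior equilibrium is stable.

stable coexistence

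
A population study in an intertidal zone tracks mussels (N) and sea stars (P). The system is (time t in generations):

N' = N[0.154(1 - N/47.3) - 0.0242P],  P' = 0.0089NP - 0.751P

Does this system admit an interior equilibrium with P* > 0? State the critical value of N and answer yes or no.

The predator equation gives dP/dt > 0 only when N > 0.751/0.0089 = 84.4.
Without the predator, N → K = 47.3. Since 47.3 < 84.4, the predator cannot invade.

Threshold N = 84.4; K < 84.4, so no, the predator goes extinct.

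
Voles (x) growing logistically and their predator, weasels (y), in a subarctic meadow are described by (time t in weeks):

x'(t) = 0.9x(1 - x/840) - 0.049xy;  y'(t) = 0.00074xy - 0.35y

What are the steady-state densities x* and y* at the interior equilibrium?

x* ≈ 473, y* ≈ 8.03

From dy/dt = 0 with y > 0: 0.00074x* = 0.35, so x* = 473.
Substitute into dx/dt = 0: 0.9(1 - 473/840) = 0.049y*.
The bracket is 0.437, giving y* = 0.393/0.049 = 8.03.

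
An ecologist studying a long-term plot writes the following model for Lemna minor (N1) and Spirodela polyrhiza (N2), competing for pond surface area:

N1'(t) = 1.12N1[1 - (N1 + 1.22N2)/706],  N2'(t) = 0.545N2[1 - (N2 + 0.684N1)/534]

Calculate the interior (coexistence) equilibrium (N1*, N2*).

N1* ≈ 329, N2* ≈ 309

Setting both brackets to zero gives the nullclines N1 + 1.22N2 = 706 and 0.684N1 + N2 = 534.
Substituting N2 = 534 - 0.684N1 into the first: N1(1 - 1.22·0.684) = 706 - 1.22·534.
So N1* = 54.5/0.166 = 329, and then N2* = 534 - 0.684·329 = 309.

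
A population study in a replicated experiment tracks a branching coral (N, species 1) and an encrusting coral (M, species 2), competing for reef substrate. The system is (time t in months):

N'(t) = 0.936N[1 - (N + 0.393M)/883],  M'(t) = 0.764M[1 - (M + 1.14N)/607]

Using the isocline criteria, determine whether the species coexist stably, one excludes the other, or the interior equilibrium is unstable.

species 1 excludes species 2

Compare the nullcline intercepts: K1/α12 = 883/0.393 = 2250 > K2 = 607; K2/α21 = 607/1.14 = 532 < K1 = 883.
Since the inequalities point opposite ways, species 1 can invade but species 2 cannot.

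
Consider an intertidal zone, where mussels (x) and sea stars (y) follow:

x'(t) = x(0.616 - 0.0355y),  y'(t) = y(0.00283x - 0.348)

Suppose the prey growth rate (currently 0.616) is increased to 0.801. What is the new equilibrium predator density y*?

At the interior fixed point, setting dx/dt = 0 with x > 0 fixes y* = (prey growth rate)/(xy coefficient) — independent of the other coefficients.
With the change, y* = 0.801/0.0355 = 22.6; it rises from 17.4.

y* ≈ 22.6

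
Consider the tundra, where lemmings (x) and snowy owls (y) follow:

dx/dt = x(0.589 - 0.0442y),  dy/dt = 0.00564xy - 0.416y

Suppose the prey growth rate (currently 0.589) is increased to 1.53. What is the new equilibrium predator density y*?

At the interior fixed point, setting dx/dt = 0 with x > 0 fixes y* = (prey growth rate)/(xy coefficient) — independent of the other coefficients.
With the change, y* = 1.53/0.0442 = 34.6; it rises from 13.3.

y* ≈ 34.6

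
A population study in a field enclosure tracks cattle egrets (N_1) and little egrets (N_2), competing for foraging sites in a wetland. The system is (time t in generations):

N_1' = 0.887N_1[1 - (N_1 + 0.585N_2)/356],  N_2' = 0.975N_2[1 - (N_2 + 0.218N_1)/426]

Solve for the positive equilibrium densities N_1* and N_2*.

N_1* ≈ 122, N_2* ≈ 399

Setting both brackets to zero gives the nullclines N_1 + 0.585N_2 = 356 and 0.218N_1 + N_2 = 426.
Substituting N_2 = 426 - 0.218N_1 into the first: N_1(1 - 0.585·0.218) = 356 - 0.585·426.
So N_1* = 107/0.872 = 122, and then N_2* = 426 - 0.218·122 = 399.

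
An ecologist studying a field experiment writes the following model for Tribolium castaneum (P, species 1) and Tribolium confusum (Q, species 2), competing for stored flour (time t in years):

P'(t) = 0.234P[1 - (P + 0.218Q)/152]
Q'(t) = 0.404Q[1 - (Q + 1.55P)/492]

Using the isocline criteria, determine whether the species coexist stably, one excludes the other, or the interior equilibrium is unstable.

stable coexistence

Compare the nullcline intercepts: K1/α12 = 152/0.218 = 697 > K2 = 492; K2/α21 = 492/1.55 = 317 > K1 = 152.
Since both inequalities hold, each species can invade when rare, so the interior equilibrium is stable.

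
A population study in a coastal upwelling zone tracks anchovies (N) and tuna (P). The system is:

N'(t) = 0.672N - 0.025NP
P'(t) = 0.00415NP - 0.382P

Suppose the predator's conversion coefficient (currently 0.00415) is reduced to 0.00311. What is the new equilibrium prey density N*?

At the interior fixed point, setting dP/dt = 0 with P > 0 fixes N* = (predator death rate)/(NP coefficient) — independent of the other coefficients.
With the change, N* = 0.382/0.00311 = 123; it rises from 92.

N* ≈ 123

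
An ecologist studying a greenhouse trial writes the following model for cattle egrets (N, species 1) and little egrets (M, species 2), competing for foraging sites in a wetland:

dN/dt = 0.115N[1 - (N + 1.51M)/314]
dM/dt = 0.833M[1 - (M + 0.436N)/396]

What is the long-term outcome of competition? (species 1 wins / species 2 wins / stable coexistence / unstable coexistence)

species 2 excludes species 1

Compare the nullcline intercepts: K1/α12 = 314/1.51 = 208 < K2 = 396; K2/α21 = 396/0.436 = 908 > K1 = 314.
Since the inequalities point opposite ways, species 2 can invade but species 1 cannot.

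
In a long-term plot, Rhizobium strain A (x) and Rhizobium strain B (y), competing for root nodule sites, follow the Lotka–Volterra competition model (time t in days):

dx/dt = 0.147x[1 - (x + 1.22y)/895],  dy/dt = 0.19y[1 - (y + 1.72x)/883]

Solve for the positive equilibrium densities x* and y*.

x* ≈ 166, y* ≈ 598

Setting both brackets to zero gives the nullclines x + 1.22y = 895 and 1.72x + y = 883.
Substituting y = 883 - 1.72x into the first: x(1 - 1.22·1.72) = 895 - 1.22·883.
So x* = -182/-1.1 = 166, and then y* = 883 - 1.72·166 = 598.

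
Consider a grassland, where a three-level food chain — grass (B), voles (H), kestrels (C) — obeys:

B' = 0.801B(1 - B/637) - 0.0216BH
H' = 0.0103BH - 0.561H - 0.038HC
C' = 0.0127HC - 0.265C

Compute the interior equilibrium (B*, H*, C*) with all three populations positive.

B* ≈ 279, H* ≈ 20.9, C* ≈ 60.7

From dC/dt = 0: 0.0127H* = 0.265, so H* = 20.9.
From dB/dt = 0: 0.801(1 - B*/637) = 0.0216·20.9, giving B* = 637·(1 - 0.563) = 279.
From dH/dt = 0: 0.0103·279 - 0.561 = 0.038C*, so C* = 2.31/0.038 = 60.7.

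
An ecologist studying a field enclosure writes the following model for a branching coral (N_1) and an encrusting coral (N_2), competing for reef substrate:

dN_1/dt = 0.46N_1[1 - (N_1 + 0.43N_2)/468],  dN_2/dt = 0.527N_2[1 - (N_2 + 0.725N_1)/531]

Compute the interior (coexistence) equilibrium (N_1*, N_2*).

N_1* ≈ 348, N_2* ≈ 279

Setting both brackets to zero gives the nullclines N_1 + 0.43N_2 = 468 and 0.725N_1 + N_2 = 531.
Substituting N_2 = 531 - 0.725N_1 into the first: N_1(1 - 0.43·0.725) = 468 - 0.43·531.
So N_1* = 240/0.688 = 348, and then N_2* = 531 - 0.725·348 = 279.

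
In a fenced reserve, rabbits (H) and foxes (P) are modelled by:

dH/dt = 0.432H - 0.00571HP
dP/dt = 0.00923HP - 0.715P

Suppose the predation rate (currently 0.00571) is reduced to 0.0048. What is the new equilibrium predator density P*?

At the interior fixed point, setting dH/dt = 0 with H > 0 fixes P* = (prey growth rate)/(HP coefficient) — independent of the other coefficients.
With the change, P* = 0.432/0.0048 = 90; it rises from 75.7.

P* ≈ 90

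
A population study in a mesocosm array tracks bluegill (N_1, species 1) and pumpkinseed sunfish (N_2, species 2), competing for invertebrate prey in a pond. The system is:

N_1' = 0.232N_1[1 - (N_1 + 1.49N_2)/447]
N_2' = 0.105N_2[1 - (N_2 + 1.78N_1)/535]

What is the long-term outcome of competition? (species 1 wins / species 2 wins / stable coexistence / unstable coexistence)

Compare the nullcline intercepts: K1/α12 = 447/1.49 = 300 < K2 = 535; K2/α21 = 535/1.78 = 301 < K1 = 447.
Since both are reversed, neither can invade when rare; the interior point is a saddle.

unstable coexistence (outcome depends on initial conditions)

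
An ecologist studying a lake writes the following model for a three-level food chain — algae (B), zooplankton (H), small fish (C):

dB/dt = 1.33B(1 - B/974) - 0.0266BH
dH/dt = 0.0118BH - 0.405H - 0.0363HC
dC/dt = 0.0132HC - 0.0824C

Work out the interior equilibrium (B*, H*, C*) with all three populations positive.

B* ≈ 852, H* ≈ 6.24, C* ≈ 266

From dC/dt = 0: 0.0132H* = 0.0824, so H* = 6.24.
From dB/dt = 0: 1.33(1 - B*/974) = 0.0266·6.24, giving B* = 974·(1 - 0.125) = 852.
From dH/dt = 0: 0.0118·852 - 0.405 = 0.0363C*, so C* = 9.65/0.0363 = 266.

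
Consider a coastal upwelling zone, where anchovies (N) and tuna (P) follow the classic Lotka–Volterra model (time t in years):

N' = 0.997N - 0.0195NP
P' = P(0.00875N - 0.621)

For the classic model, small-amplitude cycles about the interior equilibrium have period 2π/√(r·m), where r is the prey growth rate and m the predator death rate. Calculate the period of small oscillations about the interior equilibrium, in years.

Here r = 0.997 and m = 0.621, so r·m = 0.619.
ω = √0.619 = 0.787 per year, hence T = 2π/ω ≈ 7.99 years.

T ≈ 7.99 years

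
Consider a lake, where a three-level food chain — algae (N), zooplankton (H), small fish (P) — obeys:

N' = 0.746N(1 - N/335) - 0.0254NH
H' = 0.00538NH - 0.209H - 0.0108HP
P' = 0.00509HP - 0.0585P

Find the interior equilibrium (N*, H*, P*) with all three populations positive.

From dP/dt = 0: 0.00509H* = 0.0585, so H* = 11.5.
From dN/dt = 0: 0.746(1 - N*/335) = 0.0254·11.5, giving N* = 335·(1 - 0.391) = 204.
From dH/dt = 0: 0.00538·204 - 0.209 = 0.0108P*, so P* = 0.888/0.0108 = 82.2.

N* ≈ 204, H* ≈ 11.5, P* ≈ 82.2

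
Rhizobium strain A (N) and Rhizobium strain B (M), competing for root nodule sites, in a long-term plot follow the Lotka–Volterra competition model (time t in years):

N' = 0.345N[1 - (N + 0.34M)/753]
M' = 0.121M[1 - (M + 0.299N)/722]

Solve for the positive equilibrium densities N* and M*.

Setting both brackets to zero gives the nullclines N + 0.34M = 753 and 0.299N + M = 722.
Substituting M = 722 - 0.299N into the first: N(1 - 0.34·0.299) = 753 - 0.34·722.
So N* = 508/0.898 = 565, and then M* = 722 - 0.299·565 = 553.

N* ≈ 565, M* ≈ 553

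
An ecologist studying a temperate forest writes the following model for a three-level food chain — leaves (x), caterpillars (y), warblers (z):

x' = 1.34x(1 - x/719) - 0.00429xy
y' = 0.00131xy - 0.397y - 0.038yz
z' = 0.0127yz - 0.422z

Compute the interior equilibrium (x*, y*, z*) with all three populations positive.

x* ≈ 643, y* ≈ 33.2, z* ≈ 11.7

From dz/dt = 0: 0.0127y* = 0.422, so y* = 33.2.
From dx/dt = 0: 1.34(1 - x*/719) = 0.00429·33.2, giving x* = 719·(1 - 0.106) = 643.
From dy/dt = 0: 0.00131·643 - 0.397 = 0.038z*, so z* = 0.445/0.038 = 11.7.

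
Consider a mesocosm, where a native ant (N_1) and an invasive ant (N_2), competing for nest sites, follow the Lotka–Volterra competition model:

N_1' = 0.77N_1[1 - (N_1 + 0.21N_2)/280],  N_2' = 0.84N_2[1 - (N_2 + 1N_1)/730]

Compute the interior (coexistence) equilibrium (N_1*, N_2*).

Setting both brackets to zero gives the nullclines N_1 + 0.21N_2 = 280 and 1N_1 + N_2 = 730.
Substituting N_2 = 730 - 1N_1 into the first: N_1(1 - 0.21·1) = 280 - 0.21·730.
So N_1* = 127/0.79 = 160, and then N_2* = 730 - 1·160 = 570.

N_1* ≈ 160, N_2* ≈ 570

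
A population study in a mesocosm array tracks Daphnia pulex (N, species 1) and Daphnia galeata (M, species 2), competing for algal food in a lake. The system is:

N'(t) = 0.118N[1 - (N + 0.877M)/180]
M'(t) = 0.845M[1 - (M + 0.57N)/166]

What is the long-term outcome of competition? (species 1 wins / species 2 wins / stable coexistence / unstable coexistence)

stable coexistence

Compare the nullcline intercepts: K1/α12 = 180/0.877 = 205 > K2 = 166; K2/α21 = 166/0.57 = 291 > K1 = 180.
Since both inequalities hold, each species can invade when rare, so the interior equilibrium is stable.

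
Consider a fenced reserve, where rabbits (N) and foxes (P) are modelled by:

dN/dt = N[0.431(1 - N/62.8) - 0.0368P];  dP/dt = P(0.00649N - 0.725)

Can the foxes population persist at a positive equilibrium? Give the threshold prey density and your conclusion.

The predator equation gives dP/dt > 0 only when N > 0.725/0.00649 = 112.
Without the predator, N → K = 62.8. Since 62.8 < 112, the predator cannot invade.

Threshold N = 112; K < 112, so no, the predator goes extinct.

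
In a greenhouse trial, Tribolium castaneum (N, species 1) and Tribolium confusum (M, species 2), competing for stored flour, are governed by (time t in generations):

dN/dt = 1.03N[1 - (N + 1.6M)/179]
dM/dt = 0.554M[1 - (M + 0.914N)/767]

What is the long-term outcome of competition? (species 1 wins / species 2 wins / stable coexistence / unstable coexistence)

Compare the nullcline intercepts: K1/α12 = 179/1.6 = 112 < K2 = 767; K2/α21 = 767/0.914 = 839 > K1 = 179.
Since the inequalities point opposite ways, species 2 can invade but species 1 cannot.

species 2 excludes species 1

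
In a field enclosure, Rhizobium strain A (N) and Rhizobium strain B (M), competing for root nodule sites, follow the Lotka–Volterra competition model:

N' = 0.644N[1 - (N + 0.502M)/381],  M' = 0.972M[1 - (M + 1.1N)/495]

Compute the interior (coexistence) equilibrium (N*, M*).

Setting both brackets to zero gives the nullclines N + 0.502M = 381 and 1.1N + M = 495.
Substituting M = 495 - 1.1N into the first: N(1 - 0.502·1.1) = 381 - 0.502·495.
So N* = 133/0.448 = 296, and then M* = 495 - 1.1·296 = 169.

N* ≈ 296, M* ≈ 169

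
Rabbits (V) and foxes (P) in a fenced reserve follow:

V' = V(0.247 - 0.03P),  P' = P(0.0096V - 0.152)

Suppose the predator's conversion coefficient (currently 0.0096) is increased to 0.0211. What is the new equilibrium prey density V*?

At the interior fixed point, setting dP/dt = 0 with P > 0 fixes V* = (predator death rate)/(VP coefficient) — independent of the other coefficients.
With the change, V* = 0.152/0.0211 = 7.2; it falls from 15.8.

V* ≈ 7.2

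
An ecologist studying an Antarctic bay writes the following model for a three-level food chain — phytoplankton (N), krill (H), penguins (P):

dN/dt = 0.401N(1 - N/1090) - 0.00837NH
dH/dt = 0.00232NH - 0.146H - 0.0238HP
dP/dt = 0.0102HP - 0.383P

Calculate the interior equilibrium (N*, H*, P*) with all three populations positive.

N* ≈ 236, H* ≈ 37.5, P* ≈ 16.8

From dP/dt = 0: 0.0102H* = 0.383, so H* = 37.5.
From dN/dt = 0: 0.401(1 - N*/1090) = 0.00837·37.5, giving N* = 1090·(1 - 0.784) = 236.
From dH/dt = 0: 0.00232·236 - 0.146 = 0.0238P*, so P* = 0.401/0.0238 = 16.8.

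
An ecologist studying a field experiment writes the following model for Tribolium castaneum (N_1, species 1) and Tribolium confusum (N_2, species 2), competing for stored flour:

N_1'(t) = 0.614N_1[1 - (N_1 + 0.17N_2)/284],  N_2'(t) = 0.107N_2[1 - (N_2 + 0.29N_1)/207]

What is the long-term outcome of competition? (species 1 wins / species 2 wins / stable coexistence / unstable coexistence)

Compare the nullcline intercepts: K1/α12 = 284/0.17 = 1670 > K2 = 207; K2/α21 = 207/0.29 = 714 > K1 = 284.
Since both inequalities hold, each species can invade when rare, so the interior equilibrium is stable.

stable coexistence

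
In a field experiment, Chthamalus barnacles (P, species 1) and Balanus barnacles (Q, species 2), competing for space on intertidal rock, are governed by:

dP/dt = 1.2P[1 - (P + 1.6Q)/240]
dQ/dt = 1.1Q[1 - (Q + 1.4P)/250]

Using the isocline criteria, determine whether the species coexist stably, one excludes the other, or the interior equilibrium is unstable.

unstable coexistence (outcome depends on initial conditions)

Compare the nullcline intercepts: K1/α12 = 240/1.6 = 150 < K2 = 250; K2/α21 = 250/1.4 = 179 < K1 = 240.
Since both are reversed, neither can invade when rare; the interior point is a saddle.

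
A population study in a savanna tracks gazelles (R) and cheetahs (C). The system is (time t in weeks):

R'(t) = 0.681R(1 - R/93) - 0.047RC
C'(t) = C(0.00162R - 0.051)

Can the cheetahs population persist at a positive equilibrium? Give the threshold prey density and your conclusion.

The predator equation gives dC/dt > 0 only when R > 0.051/0.00162 = 31.5.
Without the predator, R → K = 93. Since 93 > 31.5, the predator can invade and persist.

Threshold R = 31.5; K > 31.5, so yes, the predator persists.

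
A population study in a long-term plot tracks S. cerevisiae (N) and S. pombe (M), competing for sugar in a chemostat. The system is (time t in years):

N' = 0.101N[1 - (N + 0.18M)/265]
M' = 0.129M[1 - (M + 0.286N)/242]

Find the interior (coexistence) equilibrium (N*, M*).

Setting both brackets to zero gives the nullclines N + 0.18M = 265 and 0.286N + M = 242.
Substituting M = 242 - 0.286N into the first: N(1 - 0.18·0.286) = 265 - 0.18·242.
So N* = 221/0.949 = 233, and then M* = 242 - 0.286·233 = 175.

N* ≈ 233, M* ≈ 175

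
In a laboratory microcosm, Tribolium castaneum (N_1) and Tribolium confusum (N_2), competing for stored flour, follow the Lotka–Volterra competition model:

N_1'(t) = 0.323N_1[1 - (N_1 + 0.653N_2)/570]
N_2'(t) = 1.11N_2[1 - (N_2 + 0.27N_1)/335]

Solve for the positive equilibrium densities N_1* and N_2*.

Setting both brackets to zero gives the nullclines N_1 + 0.653N_2 = 570 and 0.27N_1 + N_2 = 335.
Substituting N_2 = 335 - 0.27N_1 into the first: N_1(1 - 0.653·0.27) = 570 - 0.653·335.
So N_1* = 351/0.824 = 426, and then N_2* = 335 - 0.27·426 = 220.

N_1* ≈ 426, N_2* ≈ 220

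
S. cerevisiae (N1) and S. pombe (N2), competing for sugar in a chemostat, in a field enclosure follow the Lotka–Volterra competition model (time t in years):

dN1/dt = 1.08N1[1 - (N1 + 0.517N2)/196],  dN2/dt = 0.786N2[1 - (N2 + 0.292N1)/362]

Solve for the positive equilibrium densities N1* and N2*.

N1* ≈ 10.4, N2* ≈ 359

Setting both brackets to zero gives the nullclines N1 + 0.517N2 = 196 and 0.292N1 + N2 = 362.
Substituting N2 = 362 - 0.292N1 into the first: N1(1 - 0.517·0.292) = 196 - 0.517·362.
So N1* = 8.85/0.849 = 10.4, and then N2* = 362 - 0.292·10.4 = 359.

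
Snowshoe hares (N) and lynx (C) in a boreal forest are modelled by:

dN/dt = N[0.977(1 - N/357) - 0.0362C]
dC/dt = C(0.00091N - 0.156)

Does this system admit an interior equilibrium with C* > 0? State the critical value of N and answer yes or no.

The predator equation gives dC/dt > 0 only when N > 0.156/0.00091 = 171.
Without the predator, N → K = 357. Since 357 > 171, the predator can invade and persist.

Threshold N = 171; K > 171, so yes, the predator persists.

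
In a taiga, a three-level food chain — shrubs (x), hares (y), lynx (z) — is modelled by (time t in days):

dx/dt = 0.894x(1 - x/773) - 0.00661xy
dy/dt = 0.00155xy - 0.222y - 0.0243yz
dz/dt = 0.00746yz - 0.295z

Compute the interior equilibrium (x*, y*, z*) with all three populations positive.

From dz/dt = 0: 0.00746y* = 0.295, so y* = 39.5.
From dx/dt = 0: 0.894(1 - x*/773) = 0.00661·39.5, giving x* = 773·(1 - 0.292) = 547.
From dy/dt = 0: 0.00155·547 - 0.222 = 0.0243z*, so z* = 0.626/0.0243 = 25.8.

x* ≈ 547, y* ≈ 39.5, z* ≈ 25.8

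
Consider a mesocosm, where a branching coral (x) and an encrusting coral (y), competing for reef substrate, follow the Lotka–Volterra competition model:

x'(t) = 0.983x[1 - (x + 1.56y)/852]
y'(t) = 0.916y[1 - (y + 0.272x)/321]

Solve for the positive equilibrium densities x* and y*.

x* ≈ 610, y* ≈ 155

Setting both brackets to zero gives the nullclines x + 1.56y = 852 and 0.272x + y = 321.
Substituting y = 321 - 0.272x into the first: x(1 - 1.56·0.272) = 852 - 1.56·321.
So x* = 351/0.576 = 610, and then y* = 321 - 0.272·610 = 155.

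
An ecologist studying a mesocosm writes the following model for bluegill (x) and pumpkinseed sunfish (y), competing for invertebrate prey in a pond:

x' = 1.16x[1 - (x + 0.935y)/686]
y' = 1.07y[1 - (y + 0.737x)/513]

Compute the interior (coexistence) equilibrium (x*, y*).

Setting both brackets to zero gives the nullclines x + 0.935y = 686 and 0.737x + y = 513.
Substituting y = 513 - 0.737x into the first: x(1 - 0.935·0.737) = 686 - 0.935·513.
So x* = 206/0.311 = 664, and then y* = 513 - 0.737·664 = 23.9.

x* ≈ 664, y* ≈ 23.9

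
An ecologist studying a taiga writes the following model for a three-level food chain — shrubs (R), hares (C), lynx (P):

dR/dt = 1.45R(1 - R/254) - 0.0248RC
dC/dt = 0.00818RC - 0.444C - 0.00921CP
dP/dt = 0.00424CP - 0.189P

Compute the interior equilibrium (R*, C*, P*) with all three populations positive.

From dP/dt = 0: 0.00424C* = 0.189, so C* = 44.6.
From dR/dt = 0: 1.45(1 - R*/254) = 0.0248·44.6, giving R* = 254·(1 - 0.762) = 60.4.
From dC/dt = 0: 0.00818·60.4 - 0.444 = 0.00921P*, so P* = 0.0497/0.00921 = 5.39.

R* ≈ 60.4, C* ≈ 44.6, P* ≈ 5.39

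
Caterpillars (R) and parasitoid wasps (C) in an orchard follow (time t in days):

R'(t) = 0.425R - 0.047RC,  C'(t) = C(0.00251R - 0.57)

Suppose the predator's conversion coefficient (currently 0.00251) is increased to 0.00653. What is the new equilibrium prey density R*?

R* ≈ 87.3

At the interior fixed point, setting dC/dt = 0 with C > 0 fixes R* = (predator death rate)/(RC coefficient) — independent of the other coefficients.
With the change, R* = 0.57/0.00653 = 87.3; it falls from 227.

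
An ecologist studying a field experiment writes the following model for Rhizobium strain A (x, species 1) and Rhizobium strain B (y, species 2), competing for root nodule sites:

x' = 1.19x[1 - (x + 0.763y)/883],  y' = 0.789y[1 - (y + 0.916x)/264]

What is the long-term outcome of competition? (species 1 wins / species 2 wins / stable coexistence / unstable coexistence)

species 1 excludes species 2

Compare the nullcline intercepts: K1/α12 = 883/0.763 = 1160 > K2 = 264; K2/α21 = 264/0.916 = 288 < K1 = 883.
Since the inequalities point opposite ways, species 1 can invade but species 2 cannot.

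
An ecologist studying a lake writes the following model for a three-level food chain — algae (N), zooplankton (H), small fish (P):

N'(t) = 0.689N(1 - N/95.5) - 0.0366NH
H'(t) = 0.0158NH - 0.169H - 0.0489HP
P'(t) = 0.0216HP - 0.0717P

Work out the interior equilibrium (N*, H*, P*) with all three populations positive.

N* ≈ 78.7, H* ≈ 3.32, P* ≈ 22

From dP/dt = 0: 0.0216H* = 0.0717, so H* = 3.32.
From dN/dt = 0: 0.689(1 - N*/95.5) = 0.0366·3.32, giving N* = 95.5·(1 - 0.176) = 78.7.
From dH/dt = 0: 0.0158·78.7 - 0.169 = 0.0489P*, so P* = 1.07/0.0489 = 22.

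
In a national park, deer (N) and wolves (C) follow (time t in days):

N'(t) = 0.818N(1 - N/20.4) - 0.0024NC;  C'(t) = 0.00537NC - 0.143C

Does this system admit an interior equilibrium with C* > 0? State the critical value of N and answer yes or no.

Threshold N = 26.6; K < 26.6, so no, the predator goes extinct.

The predator equation gives dC/dt > 0 only when N > 0.143/0.00537 = 26.6.
Without the predator, N → K = 20.4. Since 20.4 < 26.6, the predator cannot invade.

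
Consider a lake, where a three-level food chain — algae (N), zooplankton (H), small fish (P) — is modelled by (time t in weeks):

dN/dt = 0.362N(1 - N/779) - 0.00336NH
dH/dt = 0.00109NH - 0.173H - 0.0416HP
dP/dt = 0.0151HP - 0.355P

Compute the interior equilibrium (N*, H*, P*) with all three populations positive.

N* ≈ 609, H* ≈ 23.5, P* ≈ 11.8

From dP/dt = 0: 0.0151H* = 0.355, so H* = 23.5.
From dN/dt = 0: 0.362(1 - N*/779) = 0.00336·23.5, giving N* = 779·(1 - 0.218) = 609.
From dH/dt = 0: 0.00109·609 - 0.173 = 0.0416P*, so P* = 0.491/0.0416 = 11.8.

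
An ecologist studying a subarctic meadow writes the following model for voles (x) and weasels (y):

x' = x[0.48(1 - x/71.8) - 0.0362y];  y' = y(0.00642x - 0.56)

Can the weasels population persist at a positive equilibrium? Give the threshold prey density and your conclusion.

Threshold x = 87.2; K < 87.2, so no, the predator goes extinct.

The predator equation gives dy/dt > 0 only when x > 0.56/0.00642 = 87.2.
Without the predator, x → K = 71.8. Since 71.8 < 87.2, the predator cannot invade.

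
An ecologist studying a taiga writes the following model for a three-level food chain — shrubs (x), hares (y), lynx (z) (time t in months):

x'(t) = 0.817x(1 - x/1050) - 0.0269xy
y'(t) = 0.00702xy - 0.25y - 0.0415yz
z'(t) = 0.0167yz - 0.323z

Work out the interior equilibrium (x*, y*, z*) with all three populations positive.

x* ≈ 381, y* ≈ 19.3, z* ≈ 58.5

From dz/dt = 0: 0.0167y* = 0.323, so y* = 19.3.
From dx/dt = 0: 0.817(1 - x*/1050) = 0.0269·19.3, giving x* = 1050·(1 - 0.637) = 381.
From dy/dt = 0: 0.00702·381 - 0.25 = 0.0415z*, so z* = 2.43/0.0415 = 58.5.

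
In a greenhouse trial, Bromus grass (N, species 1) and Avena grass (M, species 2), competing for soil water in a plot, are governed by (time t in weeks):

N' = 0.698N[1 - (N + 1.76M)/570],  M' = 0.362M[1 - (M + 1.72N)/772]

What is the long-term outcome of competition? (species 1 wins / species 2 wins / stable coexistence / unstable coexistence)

Compare the nullcline intercepts: K1/α12 = 570/1.76 = 324 < K2 = 772; K2/α21 = 772/1.72 = 449 < K1 = 570.
Since both are reversed, neither can invade when rare; the interior point is a saddle.

unstable coexistence (outcome depends on initial conditions)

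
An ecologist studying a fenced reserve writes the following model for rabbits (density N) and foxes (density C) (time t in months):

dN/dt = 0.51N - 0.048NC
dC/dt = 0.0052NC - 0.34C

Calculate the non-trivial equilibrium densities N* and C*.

Set dC/dt = 0 with C > 0: 0.0052N - 0.34 = 0, so N* = 0.34/0.0052 = 65.4.
Set dN/dt = 0 with N > 0: 0.51 - 0.048C = 0, so C* = 0.51/0.048 = 10.6.

N* ≈ 65.4, C* ≈ 10.6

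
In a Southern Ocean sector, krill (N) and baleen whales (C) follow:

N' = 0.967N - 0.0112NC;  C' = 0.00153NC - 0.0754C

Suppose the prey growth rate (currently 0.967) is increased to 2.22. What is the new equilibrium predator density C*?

At the interior fixed point, setting dN/dt = 0 with N > 0 fixes C* = (prey growth rate)/(NC coefficient) — independent of the other coefficients.
With the change, C* = 2.22/0.0112 = 198; it rises from 86.3.

C* ≈ 198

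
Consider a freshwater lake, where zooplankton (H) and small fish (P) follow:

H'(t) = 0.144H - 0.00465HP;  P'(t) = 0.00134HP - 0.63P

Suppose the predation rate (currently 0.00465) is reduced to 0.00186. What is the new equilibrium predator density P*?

P* ≈ 77.4

At the interior fixed point, setting dH/dt = 0 with H > 0 fixes P* = (prey growth rate)/(HP coefficient) — independent of the other coefficients.
With the change, P* = 0.144/0.00186 = 77.4; it rises from 31.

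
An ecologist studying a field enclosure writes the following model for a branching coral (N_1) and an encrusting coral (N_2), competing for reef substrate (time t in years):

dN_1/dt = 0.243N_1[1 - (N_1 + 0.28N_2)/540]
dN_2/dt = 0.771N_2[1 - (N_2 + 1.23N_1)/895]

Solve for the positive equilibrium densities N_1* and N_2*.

Setting both brackets to zero gives the nullclines N_1 + 0.28N_2 = 540 and 1.23N_1 + N_2 = 895.
Substituting N_2 = 895 - 1.23N_1 into the first: N_1(1 - 0.28·1.23) = 540 - 0.28·895.
So N_1* = 289/0.656 = 441, and then N_2* = 895 - 1.23·441 = 352.

N_1* ≈ 441, N_2* ≈ 352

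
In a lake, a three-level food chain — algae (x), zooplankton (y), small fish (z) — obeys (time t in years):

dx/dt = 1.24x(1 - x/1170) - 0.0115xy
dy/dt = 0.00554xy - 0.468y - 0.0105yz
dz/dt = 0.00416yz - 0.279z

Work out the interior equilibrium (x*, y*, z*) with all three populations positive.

From dz/dt = 0: 0.00416y* = 0.279, so y* = 67.1.
From dx/dt = 0: 1.24(1 - x*/1170) = 0.0115·67.1, giving x* = 1170·(1 - 0.622) = 442.
From dy/dt = 0: 0.00554·442 - 0.468 = 0.0105z*, so z* = 1.98/0.0105 = 189.

x* ≈ 442, y* ≈ 67.1, z* ≈ 189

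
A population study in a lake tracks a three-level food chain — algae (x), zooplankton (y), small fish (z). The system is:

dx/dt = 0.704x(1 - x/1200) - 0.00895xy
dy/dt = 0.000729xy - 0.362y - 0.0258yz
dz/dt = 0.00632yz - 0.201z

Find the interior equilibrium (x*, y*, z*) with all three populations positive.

From dz/dt = 0: 0.00632y* = 0.201, so y* = 31.8.
From dx/dt = 0: 0.704(1 - x*/1200) = 0.00895·31.8, giving x* = 1200·(1 - 0.404) = 715.
From dy/dt = 0: 0.000729·715 - 0.362 = 0.0258z*, so z* = 0.159/0.0258 = 6.17.

x* ≈ 715, y* ≈ 31.8, z* ≈ 6.17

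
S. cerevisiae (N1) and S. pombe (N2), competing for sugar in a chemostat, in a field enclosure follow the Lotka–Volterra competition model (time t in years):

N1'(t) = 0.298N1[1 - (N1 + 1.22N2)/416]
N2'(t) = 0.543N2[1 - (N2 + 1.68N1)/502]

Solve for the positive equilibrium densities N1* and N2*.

Setting both brackets to zero gives the nullclines N1 + 1.22N2 = 416 and 1.68N1 + N2 = 502.
Substituting N2 = 502 - 1.68N1 into the first: N1(1 - 1.22·1.68) = 416 - 1.22·502.
So N1* = -196/-1.05 = 187, and then N2* = 502 - 1.68·187 = 188.

N1* ≈ 187, N2* ≈ 188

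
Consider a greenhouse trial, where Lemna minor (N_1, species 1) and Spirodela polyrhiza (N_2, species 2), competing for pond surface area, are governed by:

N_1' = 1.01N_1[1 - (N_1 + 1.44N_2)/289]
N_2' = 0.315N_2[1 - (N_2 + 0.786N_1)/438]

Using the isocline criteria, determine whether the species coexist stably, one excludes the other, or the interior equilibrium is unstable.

species 2 excludes species 1

Compare the nullcline intercepts: K1/α12 = 289/1.44 = 201 < K2 = 438; K2/α21 = 438/0.786 = 557 > K1 = 289.
Since the inequalities point opposite ways, species 2 can invade but species 1 cannot.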